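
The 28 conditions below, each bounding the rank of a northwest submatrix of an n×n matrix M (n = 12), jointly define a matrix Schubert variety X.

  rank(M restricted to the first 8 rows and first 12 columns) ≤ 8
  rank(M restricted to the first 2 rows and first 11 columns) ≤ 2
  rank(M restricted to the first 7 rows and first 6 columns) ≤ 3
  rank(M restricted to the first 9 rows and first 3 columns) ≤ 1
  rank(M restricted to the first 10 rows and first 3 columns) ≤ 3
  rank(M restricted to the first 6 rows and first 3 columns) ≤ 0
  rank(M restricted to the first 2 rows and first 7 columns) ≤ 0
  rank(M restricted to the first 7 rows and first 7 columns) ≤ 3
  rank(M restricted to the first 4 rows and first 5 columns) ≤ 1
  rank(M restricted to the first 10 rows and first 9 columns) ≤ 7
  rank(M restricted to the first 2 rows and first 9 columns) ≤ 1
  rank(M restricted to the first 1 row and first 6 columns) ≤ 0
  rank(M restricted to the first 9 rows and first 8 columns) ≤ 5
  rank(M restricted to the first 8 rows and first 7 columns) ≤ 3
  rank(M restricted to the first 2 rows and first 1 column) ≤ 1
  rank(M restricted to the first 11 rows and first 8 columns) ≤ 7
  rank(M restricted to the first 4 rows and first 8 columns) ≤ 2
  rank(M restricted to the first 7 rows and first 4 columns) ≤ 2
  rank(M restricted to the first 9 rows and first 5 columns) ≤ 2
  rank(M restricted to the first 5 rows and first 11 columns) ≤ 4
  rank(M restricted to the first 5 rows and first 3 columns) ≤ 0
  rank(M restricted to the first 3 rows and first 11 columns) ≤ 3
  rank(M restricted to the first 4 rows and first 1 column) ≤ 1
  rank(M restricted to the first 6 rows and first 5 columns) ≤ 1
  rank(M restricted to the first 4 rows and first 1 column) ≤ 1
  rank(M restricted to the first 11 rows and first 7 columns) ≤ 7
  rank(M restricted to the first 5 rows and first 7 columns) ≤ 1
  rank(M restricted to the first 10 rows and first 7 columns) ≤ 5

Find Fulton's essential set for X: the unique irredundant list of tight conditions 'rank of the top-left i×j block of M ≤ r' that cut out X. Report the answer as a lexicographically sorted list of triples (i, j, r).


Propagating the 28 rank bounds to every northwest block:

  R[1]: 0 0 0 0 0 0 0 1 1 1 1 1
  R[2]: 0 0 0 0 0 0 0 1 1 2 2 2
  R[3]: 0 0 0 1 1 1 1 2 2 3 3 3
  R[4]: 0 0 0 1 1 1 1 2 3 4 4 4
  R[5]: 0 0 0 1 1 1 1 2 3 4 4 5
  R[6]: 0 0 0 1 1 2 2 3 4 5 5 6
  R[7]: 1 1 1 2 2 3 3 4 5 6 6 7
  R[8]: 1 1 1 2 2 3 3 4 5 6 7 8
  R[9]: 1 1 1 2 2 3 4 5 6 7 8 9
  R[10]: 1 2 2 3 3 4 5 6 7 8 9 10
  R[11]: 1 2 3 4 4 5 6 7 8 9 10 11
  R[12]: 1 2 3 4 5 6 7 8 9 10 11 12

the unique w with this rank table is (8, 10, 4, 9, 12, 6, 1, 11, 7, 2, 3, 5).

Rothe diagram D(w) (42 cells), 9 SE-corners (essential conditions):

[(2, 7, 0), (2, 9, 1), (5, 7, 1), (5, 11, 4), (6, 3, 0), (6, 5, 1), (8, 7, 3), (9, 3, 1), (9, 5, 2)]


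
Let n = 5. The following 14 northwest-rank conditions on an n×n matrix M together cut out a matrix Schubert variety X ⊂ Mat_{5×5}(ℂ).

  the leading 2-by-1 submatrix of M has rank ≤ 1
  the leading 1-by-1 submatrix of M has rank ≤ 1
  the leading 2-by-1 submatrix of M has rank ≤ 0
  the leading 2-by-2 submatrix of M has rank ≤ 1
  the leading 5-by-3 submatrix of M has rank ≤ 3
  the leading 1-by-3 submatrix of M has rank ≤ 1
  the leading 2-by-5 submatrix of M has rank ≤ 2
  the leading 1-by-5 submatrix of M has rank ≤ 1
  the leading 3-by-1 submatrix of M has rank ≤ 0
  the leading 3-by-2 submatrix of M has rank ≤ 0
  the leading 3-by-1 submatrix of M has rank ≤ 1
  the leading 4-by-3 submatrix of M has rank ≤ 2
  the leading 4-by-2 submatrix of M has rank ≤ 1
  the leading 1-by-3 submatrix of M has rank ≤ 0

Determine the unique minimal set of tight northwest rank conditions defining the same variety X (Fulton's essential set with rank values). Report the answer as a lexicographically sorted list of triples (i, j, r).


The tightest implied rank at each (i,j), from the 14 conditions:

  row 1: 0 | 0 | 0 | 1 | 1
  row 2: 0 | 0 | 1 | 2 | 2
  row 3: 0 | 0 | 1 | 2 | 3
  row 4: 1 | 1 | 2 | 3 | 4
  row 5: 1 | 2 | 3 | 4 | 5

giving w = (4, 3, 5, 1, 2) via Δ²R.

2 SE-corners of the 7-cell Rothe diagram give Ess(w):

[(1, 3, 0), (3, 2, 0)]


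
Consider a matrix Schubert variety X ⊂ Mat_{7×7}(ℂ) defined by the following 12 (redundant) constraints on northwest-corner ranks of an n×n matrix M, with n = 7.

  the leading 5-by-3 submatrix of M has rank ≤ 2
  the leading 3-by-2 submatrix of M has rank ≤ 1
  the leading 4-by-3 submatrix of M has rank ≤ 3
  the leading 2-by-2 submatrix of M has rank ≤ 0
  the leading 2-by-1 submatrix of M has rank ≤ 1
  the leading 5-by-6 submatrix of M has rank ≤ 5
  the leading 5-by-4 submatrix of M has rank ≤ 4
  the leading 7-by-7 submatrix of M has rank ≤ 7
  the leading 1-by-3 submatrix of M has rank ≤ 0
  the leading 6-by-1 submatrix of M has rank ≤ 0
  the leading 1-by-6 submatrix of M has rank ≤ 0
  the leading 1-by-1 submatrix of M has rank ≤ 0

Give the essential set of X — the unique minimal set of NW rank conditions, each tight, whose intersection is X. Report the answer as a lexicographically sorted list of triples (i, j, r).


The tightest implied rank at each (i,j), from the 12 conditions:

  i=1: 0  0  0  0  0  0  1
  i=2: 0  0  1  1  1  1  2
  i=3: 0  1  2  2  2  2  3
  i=4: 0  1  2  3  3  3  4
  i=5: 0  1  2  3  4  4  5
  i=6: 0  1  2  3  4  5  6
  i=7: 1  2  3  4  5  6  7

so w = (7, 3, 2, 4, 5, 6, 1).

|D(w)|=12, |Ess(w)|=3:

[(1, 6, 0), (2, 2, 0), (6, 1, 0)]


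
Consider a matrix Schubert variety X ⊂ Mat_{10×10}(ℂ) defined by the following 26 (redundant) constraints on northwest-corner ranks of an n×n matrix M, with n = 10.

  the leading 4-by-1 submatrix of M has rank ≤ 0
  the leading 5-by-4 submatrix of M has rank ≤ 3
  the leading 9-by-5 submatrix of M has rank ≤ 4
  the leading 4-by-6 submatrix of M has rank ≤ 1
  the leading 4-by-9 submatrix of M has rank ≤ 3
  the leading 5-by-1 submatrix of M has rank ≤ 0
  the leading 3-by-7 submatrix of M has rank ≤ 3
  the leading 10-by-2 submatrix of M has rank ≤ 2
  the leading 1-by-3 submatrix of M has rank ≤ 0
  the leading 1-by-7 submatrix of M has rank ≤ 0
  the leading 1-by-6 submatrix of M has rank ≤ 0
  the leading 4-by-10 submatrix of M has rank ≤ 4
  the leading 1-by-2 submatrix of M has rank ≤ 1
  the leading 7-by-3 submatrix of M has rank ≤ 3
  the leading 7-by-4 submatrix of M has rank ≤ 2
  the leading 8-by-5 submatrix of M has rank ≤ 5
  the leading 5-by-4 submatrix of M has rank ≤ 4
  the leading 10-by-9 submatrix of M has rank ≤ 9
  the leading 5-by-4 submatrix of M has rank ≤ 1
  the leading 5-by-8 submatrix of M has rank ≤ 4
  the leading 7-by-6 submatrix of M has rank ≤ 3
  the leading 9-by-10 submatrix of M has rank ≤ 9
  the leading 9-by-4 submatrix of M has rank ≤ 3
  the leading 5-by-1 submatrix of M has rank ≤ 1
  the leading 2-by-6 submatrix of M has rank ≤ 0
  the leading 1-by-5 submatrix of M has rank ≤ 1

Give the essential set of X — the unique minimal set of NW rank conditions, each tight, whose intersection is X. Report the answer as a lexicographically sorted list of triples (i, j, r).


Reconstructing r_w from the 26 given conditions:

  row 1: 0, 0, 0, 0, 0, 0, 0, 1, 1, 1
  row 2: 0, 0, 0, 0, 0, 0, 1, 2, 2, 2
  row 3: 0, 1, 1, 1, 1, 1, 2, 3, 3, 3
  row 4: 0, 1, 1, 1, 1, 1, 2, 3, 3, 4
  row 5: 0, 1, 1, 1, 2, 2, 3, 4, 4, 5
  row 6: 1, 2, 2, 2, 3, 3, 4, 5, 5, 6
  row 7: 1, 2, 2, 2, 3, 3, 4, 5, 6, 7
  row 8: 1, 2, 3, 3, 4, 4, 5, 6, 7, 8
  row 9: 1, 2, 3, 3, 4, 5, 6, 7, 8, 9
  row 10: 1, 2, 3, 4, 5, 6, 7, 8, 9, 10

so w = (8, 7, 2, 10, 5, 1, 9, 3, 6, 4).

|D(w)|=27, |Ess(w)|=9:

[(1, 7, 0), (2, 6, 0), (4, 6, 1), (4, 9, 3), (5, 1, 0), (5, 4, 1), (7, 4, 2), (7, 6, 3), (9, 4, 3)]


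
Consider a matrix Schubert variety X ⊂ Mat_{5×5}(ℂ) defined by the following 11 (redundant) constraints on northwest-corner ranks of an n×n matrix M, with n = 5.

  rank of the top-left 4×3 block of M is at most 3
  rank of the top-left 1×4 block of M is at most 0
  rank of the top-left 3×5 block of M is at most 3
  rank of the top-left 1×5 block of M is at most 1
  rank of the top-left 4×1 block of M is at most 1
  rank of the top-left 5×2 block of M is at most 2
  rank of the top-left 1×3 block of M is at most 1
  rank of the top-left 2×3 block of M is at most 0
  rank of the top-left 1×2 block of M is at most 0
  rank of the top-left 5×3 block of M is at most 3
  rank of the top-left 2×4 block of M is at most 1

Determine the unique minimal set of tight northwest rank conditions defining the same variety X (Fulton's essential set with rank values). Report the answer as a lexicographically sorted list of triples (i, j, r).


The tightest implied rank at each (i,j), from the 11 conditions:

  R[1]: 0  0  0  0  1
  R[2]: 0  0  0  1  2
  R[3]: 1  1  1  2  3
  R[4]: 1  2  2  3  4
  R[5]: 1  2  3  4  5

hence w(1..5) = (5, 4, 1, 2, 3).

Rothe diagram D(w) (7 cells), 2 SE-corners (essential conditions):

[(1, 4, 0), (2, 3, 0)]


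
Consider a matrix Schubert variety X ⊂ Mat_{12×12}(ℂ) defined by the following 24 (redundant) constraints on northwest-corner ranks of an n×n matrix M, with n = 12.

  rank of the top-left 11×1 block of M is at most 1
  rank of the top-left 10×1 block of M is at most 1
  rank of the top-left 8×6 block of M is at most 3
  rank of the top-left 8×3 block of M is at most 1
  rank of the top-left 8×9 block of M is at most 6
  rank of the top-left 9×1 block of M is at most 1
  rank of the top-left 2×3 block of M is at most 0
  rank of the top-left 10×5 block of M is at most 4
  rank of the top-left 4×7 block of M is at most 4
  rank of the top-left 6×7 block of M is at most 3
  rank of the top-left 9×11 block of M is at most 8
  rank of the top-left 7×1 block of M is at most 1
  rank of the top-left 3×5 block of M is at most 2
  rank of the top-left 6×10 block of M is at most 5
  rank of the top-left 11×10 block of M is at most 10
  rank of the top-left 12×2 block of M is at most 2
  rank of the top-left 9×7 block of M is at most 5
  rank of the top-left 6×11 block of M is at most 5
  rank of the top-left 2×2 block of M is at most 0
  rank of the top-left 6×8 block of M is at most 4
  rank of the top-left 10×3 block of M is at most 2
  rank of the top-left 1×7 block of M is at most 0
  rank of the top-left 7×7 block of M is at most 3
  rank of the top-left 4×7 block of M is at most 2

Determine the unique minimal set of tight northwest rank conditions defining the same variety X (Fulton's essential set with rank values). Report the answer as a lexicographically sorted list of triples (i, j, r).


Reconstructing r_w from the 24 given conditions:

  row 1: 0, 0, 0, 0, 0, 0, 0, 1, 1, 1, 1, 1
  row 2: 0, 0, 0, 1, 1, 1, 1, 2, 2, 2, 2, 2
  row 3: 1, 1, 1, 2, 2, 2, 2, 3, 3, 3, 3, 3
  row 4: 1, 1, 1, 2, 2, 2, 2, 3, 4, 4, 4, 4
  row 5: 1, 1, 1, 2, 3, 3, 3, 4, 5, 5, 5, 5
  row 6: 1, 1, 1, 2, 3, 3, 3, 4, 5, 5, 5, 6
  row 7: 1, 1, 1, 2, 3, 3, 3, 4, 5, 6, 6, 7
  row 8: 1, 1, 1, 2, 3, 3, 4, 5, 6, 7, 7, 8
  row 9: 1, 2, 2, 3, 4, 4, 5, 6, 7, 8, 8, 9
  row 10: 1, 2, 2, 3, 4, 5, 6, 7, 8, 9, 9, 10
  row 11: 1, 2, 3, 4, 5, 6, 7, 8, 9, 10, 10, 11
  row 12: 1, 2, 3, 4, 5, 6, 7, 8, 9, 10, 11, 12

reading off 1-entries of Δ²R: w = (8, 4, 1, 9, 5, 12, 10, 7, 2, 6, 3, 11).

ℓ(w)=31; the 8 essential cells (i,j,r):

[(1, 7, 0), (2, 3, 0), (4, 7, 2), (6, 11, 5), (7, 7, 3), (8, 3, 1), (8, 6, 3), (10, 3, 2)]


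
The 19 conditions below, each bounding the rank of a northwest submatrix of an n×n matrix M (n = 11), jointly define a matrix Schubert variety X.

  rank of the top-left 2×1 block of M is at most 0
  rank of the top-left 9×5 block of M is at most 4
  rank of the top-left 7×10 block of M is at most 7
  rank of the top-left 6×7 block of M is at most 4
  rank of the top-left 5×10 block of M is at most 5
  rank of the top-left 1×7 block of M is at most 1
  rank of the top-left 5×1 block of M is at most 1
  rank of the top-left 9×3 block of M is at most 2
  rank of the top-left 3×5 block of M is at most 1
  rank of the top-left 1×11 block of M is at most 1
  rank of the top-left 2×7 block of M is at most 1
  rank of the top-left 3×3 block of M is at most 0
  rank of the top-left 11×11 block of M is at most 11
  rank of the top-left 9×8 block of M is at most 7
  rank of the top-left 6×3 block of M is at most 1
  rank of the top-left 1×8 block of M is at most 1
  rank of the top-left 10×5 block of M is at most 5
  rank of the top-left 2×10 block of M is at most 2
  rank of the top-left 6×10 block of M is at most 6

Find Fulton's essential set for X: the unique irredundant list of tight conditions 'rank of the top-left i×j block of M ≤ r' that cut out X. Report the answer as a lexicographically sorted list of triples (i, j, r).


Propagating the 19 rank bounds to every northwest block:

  row 1: 0 | 0 | 0 | 1 | 1 | 1 | 1 | 1 | 1 | 1 | 1
  row 2: 0 | 0 | 0 | 1 | 1 | 1 | 1 | 2 | 2 | 2 | 2
  row 3: 0 | 0 | 0 | 1 | 1 | 2 | 2 | 3 | 3 | 3 | 3
  row 4: 1 | 1 | 1 | 2 | 2 | 3 | 3 | 4 | 4 | 4 | 4
  row 5: 1 | 1 | 1 | 2 | 3 | 4 | 4 | 5 | 5 | 5 | 5
  row 6: 1 | 1 | 1 | 2 | 3 | 4 | 4 | 5 | 6 | 6 | 6
  row 7: 1 | 2 | 2 | 3 | 4 | 5 | 5 | 6 | 7 | 7 | 7
  row 8: 1 | 2 | 2 | 3 | 4 | 5 | 6 | 7 | 8 | 8 | 8
  row 9: 1 | 2 | 2 | 3 | 4 | 5 | 6 | 7 | 8 | 9 | 9
  row 10: 1 | 2 | 3 | 4 | 5 | 6 | 7 | 8 | 9 | 10 | 10
  row 11: 1 | 2 | 3 | 4 | 5 | 6 | 7 | 8 | 9 | 10 | 11

reading off 1-entries of Δ²R: w = (4, 8, 6, 1, 5, 9, 2, 7, 10, 3, 11).

|D(w)|=20, |Ess(w)|=6:

[(2, 7, 1), (3, 3, 0), (3, 5, 1), (6, 3, 1), (6, 7, 4), (9, 3, 2)]


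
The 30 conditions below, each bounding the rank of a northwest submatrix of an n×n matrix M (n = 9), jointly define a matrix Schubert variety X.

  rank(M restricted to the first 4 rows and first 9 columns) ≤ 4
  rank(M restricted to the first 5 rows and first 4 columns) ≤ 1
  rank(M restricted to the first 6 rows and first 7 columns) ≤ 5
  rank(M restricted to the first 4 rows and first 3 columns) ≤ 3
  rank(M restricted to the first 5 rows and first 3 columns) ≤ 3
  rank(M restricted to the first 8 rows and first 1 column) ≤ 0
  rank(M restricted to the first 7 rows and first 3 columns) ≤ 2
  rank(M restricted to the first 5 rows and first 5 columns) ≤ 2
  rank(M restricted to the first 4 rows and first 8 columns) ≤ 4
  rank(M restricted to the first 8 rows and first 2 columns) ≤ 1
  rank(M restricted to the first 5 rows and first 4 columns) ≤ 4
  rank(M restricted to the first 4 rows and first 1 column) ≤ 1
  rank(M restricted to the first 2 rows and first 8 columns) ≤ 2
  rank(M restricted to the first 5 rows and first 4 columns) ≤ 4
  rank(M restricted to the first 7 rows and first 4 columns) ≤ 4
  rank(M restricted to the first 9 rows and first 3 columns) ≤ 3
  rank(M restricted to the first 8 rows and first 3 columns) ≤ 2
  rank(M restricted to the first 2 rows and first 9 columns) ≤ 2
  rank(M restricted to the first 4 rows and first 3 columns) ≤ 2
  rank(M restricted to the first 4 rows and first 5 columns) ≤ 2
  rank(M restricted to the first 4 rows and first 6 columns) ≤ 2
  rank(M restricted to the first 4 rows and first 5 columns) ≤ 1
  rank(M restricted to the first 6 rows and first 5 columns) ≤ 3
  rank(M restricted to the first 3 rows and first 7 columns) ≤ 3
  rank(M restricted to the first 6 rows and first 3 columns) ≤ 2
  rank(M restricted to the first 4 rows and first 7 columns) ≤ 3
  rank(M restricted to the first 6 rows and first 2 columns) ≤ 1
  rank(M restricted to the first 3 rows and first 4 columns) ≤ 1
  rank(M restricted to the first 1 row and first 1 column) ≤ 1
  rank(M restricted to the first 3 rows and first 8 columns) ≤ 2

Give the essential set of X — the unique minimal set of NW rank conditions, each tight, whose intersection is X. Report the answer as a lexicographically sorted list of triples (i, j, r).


Computing R[i][j] = min implied NW-rank bound (n=9, 30 conditions):

  0 1 1 1 1 1 1 1 1
  0 1 1 1 1 2 2 2 2
  0 1 1 1 1 2 2 2 3
  0 1 1 1 1 2 3 3 4
  0 1 1 1 2 3 4 4 5
  0 1 2 2 3 4 5 5 6
  0 1 2 3 4 5 6 6 7
  0 1 2 3 4 5 6 7 8
  1 2 3 4 5 6 7 8 9

hence w(1..9) = (2, 6, 9, 7, 5, 3, 4, 8, 1).

Fulton essential set (4 of the 21 Rothe cells):

[(3, 8, 2), (4, 5, 1), (5, 4, 1), (8, 1, 0)]


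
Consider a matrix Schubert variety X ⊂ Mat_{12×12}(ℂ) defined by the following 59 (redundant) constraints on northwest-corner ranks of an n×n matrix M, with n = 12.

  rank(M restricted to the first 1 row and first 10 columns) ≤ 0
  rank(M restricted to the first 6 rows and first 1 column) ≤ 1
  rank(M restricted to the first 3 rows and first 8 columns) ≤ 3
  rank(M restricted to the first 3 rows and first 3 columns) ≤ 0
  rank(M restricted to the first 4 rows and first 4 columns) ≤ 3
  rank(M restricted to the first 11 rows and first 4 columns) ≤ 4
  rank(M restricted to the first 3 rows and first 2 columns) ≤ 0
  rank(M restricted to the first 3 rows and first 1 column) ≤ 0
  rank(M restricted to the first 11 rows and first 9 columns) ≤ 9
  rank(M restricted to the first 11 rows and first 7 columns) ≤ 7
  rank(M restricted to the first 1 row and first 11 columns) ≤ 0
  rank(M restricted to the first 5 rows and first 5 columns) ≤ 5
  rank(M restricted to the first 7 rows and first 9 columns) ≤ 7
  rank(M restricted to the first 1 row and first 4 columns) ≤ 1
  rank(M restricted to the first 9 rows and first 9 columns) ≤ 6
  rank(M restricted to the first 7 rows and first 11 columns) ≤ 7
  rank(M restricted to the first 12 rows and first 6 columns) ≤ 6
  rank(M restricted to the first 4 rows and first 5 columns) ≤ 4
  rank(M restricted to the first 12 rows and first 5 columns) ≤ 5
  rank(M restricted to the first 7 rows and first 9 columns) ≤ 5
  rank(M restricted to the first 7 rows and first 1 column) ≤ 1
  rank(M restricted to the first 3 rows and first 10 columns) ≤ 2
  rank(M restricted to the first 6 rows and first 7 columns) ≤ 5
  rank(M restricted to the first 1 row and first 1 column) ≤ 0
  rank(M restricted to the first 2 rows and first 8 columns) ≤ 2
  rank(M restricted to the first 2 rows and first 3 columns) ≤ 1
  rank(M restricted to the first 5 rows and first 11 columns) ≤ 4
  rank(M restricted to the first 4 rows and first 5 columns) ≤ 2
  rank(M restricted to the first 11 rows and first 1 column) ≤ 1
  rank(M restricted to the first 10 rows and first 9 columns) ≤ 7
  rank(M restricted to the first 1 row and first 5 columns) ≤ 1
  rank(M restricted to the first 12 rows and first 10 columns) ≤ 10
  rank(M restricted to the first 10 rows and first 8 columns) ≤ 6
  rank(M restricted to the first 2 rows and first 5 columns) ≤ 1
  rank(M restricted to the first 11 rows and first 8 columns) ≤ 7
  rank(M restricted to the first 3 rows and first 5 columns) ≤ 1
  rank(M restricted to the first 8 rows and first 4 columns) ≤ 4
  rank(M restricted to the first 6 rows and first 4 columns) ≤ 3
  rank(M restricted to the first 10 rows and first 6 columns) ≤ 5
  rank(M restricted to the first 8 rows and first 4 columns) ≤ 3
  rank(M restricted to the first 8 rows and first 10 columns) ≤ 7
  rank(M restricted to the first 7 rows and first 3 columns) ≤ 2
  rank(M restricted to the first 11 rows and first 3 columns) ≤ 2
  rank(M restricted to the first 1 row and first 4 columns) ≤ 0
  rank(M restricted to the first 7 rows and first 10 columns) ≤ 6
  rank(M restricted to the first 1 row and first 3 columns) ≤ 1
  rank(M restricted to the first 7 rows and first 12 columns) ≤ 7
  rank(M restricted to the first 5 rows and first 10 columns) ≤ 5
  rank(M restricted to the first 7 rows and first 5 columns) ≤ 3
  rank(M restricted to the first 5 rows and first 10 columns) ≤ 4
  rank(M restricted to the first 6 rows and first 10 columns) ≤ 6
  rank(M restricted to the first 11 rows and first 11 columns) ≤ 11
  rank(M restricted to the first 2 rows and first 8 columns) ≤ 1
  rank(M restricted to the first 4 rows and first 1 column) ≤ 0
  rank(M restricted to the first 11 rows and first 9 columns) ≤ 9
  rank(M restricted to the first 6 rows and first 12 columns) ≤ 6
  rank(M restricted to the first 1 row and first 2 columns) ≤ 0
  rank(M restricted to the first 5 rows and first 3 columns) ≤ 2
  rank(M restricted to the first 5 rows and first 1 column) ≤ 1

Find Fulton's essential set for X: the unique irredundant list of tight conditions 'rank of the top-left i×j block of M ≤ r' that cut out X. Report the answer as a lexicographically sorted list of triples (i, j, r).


The tightest implied rank at each (i,j), from the 59 conditions:

  i=1: 0 | 0 | 0 | 0 | 0 | 0 | 0 | 0 | 0 | 0 | 0 | 1
  i=2: 0 | 0 | 0 | 1 | 1 | 1 | 1 | 1 | 1 | 1 | 1 | 2
  i=3: 0 | 0 | 0 | 1 | 1 | 2 | 2 | 2 | 2 | 2 | 2 | 3
  i=4: 0 | 1 | 1 | 2 | 2 | 3 | 3 | 3 | 3 | 3 | 3 | 4
  i=5: 1 | 2 | 2 | 3 | 3 | 4 | 4 | 4 | 4 | 4 | 4 | 5
  i=6: 1 | 2 | 2 | 3 | 3 | 4 | 5 | 5 | 5 | 5 | 5 | 6
  i=7: 1 | 2 | 2 | 3 | 3 | 4 | 5 | 5 | 5 | 6 | 6 | 7
  i=8: 1 | 2 | 2 | 3 | 4 | 5 | 6 | 6 | 6 | 7 | 7 | 8
  i=9: 1 | 2 | 2 | 3 | 4 | 5 | 6 | 6 | 6 | 7 | 8 | 9
  i=10: 1 | 2 | 2 | 3 | 4 | 5 | 6 | 6 | 7 | 8 | 9 | 10
  i=11: 1 | 2 | 2 | 3 | 4 | 5 | 6 | 7 | 8 | 9 | 10 | 11
  i=12: 1 | 2 | 3 | 4 | 5 | 6 | 7 | 8 | 9 | 10 | 11 | 12

giving w = (12, 4, 6, 2, 1, 7, 10, 5, 11, 9, 8, 3) via Δ²R.

|D(w)|=32, |Ess(w)|=9:

[(1, 11, 0), (3, 3, 0), (3, 5, 1), (4, 1, 0), (7, 5, 3), (7, 9, 5), (9, 9, 6), (10, 8, 6), (11, 3, 2)]


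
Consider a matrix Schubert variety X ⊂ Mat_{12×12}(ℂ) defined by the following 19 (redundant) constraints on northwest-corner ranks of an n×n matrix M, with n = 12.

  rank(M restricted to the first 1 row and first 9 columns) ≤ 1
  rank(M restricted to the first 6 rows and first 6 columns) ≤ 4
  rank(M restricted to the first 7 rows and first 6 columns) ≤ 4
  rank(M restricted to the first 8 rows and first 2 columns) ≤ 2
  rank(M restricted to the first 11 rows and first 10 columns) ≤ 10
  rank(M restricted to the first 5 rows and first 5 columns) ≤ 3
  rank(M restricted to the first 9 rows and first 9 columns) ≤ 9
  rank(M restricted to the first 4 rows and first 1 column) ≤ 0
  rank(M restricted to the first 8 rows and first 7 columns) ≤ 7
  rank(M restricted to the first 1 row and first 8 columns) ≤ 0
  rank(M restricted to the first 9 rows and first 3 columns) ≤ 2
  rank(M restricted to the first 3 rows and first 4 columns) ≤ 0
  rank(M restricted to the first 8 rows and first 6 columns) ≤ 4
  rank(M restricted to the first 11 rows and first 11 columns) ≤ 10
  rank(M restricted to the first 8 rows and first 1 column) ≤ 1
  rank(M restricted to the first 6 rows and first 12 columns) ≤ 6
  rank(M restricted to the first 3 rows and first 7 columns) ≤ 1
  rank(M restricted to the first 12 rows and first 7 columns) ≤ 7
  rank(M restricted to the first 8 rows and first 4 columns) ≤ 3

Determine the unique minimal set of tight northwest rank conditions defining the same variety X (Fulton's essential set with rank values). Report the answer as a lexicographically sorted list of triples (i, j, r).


Computing R[i][j] = min implied NW-rank bound (n=12, 19 conditions):

  0, 0, 0, 0, 0, 0, 0, 0, 1, 1, 1, 1
  0, 0, 0, 0, 1, 1, 1, 1, 2, 2, 2, 2
  0, 0, 0, 0, 1, 1, 1, 2, 3, 3, 3, 3
  0, 1, 1, 1, 2, 2, 2, 3, 4, 4, 4, 4
  1, 2, 2, 2, 3, 3, 3, 4, 5, 5, 5, 5
  1, 2, 2, 3, 4, 4, 4, 5, 6, 6, 6, 6
  1, 2, 2, 3, 4, 4, 5, 6, 7, 7, 7, 7
  1, 2, 2, 3, 4, 4, 5, 6, 7, 8, 8, 8
  1, 2, 2, 3, 4, 5, 6, 7, 8, 9, 9, 9
  1, 2, 3, 4, 5, 6, 7, 8, 9, 10, 10, 10
  1, 2, 3, 4, 5, 6, 7, 8, 9, 10, 10, 11
  1, 2, 3, 4, 5, 6, 7, 8, 9, 10, 11, 12

reading off 1-entries of Δ²R: w = (9, 5, 8, 2, 1, 4, 7, 10, 6, 3, 12, 11).

Rothe diagram D(w) (26 cells), 7 SE-corners (essential conditions):

[(1, 8, 0), (3, 4, 0), (3, 7, 1), (4, 1, 0), (8, 6, 4), (9, 3, 2), (11, 11, 10)]


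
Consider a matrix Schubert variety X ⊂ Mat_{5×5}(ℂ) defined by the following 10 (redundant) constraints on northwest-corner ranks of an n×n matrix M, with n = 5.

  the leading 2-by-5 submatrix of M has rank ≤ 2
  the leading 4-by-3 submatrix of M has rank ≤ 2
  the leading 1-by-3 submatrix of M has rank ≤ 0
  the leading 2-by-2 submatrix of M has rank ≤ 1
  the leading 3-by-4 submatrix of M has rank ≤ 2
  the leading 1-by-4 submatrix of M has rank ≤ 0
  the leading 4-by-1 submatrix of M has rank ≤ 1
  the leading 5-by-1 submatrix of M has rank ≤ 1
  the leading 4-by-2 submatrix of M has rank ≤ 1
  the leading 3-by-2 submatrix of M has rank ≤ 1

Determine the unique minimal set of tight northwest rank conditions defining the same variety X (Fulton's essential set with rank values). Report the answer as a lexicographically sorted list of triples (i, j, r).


The tightest implied rank at each (i,j), from the 10 conditions:

  row 1: 0, 0, 0, 0, 1
  row 2: 1, 1, 1, 1, 2
  row 3: 1, 1, 2, 2, 3
  row 4: 1, 1, 2, 3, 4
  row 5: 1, 2, 3, 4, 5

the unique w with this rank table is (5, 1, 3, 4, 2).

|D(w)|=6, |Ess(w)|=2:

[(1, 4, 0), (4, 2, 1)]


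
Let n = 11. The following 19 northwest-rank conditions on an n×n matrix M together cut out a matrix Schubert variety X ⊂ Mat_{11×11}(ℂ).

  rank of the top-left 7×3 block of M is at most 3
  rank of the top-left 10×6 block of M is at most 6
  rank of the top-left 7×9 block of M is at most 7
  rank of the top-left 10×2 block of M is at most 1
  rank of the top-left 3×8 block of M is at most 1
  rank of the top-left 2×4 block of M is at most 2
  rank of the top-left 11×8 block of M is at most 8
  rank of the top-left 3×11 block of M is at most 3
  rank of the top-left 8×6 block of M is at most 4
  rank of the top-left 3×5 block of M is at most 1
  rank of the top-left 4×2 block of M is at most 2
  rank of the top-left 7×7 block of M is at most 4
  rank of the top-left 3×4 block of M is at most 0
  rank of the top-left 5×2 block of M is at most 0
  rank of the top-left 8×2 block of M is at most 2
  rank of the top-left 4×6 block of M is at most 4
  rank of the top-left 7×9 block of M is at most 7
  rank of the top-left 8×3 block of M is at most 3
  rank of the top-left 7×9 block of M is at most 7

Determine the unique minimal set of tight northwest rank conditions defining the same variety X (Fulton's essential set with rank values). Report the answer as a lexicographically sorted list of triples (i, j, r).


Recovering R(i,j) via the rank-extension bound from the 19 conditions:

  i=1: 0 0 0 0 1 1 1 1 1 1 1
  i=2: 0 0 0 0 1 1 1 1 2 2 2
  i=3: 0 0 0 0 1 1 1 1 2 3 3
  i=4: 0 0 1 1 2 2 2 2 3 4 4
  i=5: 0 0 1 2 3 3 3 3 4 5 5
  i=6: 1 1 2 3 4 4 4 4 5 6 6
  i=7: 1 1 2 3 4 4 4 5 6 7 7
  i=8: 1 1 2 3 4 4 5 6 7 8 8
  i=9: 1 1 2 3 4 5 6 7 8 9 9
  i=10: 1 1 2 3 4 5 6 7 8 9 10
  i=11: 1 2 3 4 5 6 7 8 9 10 11

so w = (5, 9, 10, 3, 4, 1, 8, 7, 6, 11, 2).

Fulton essential set (6 of the 29 Rothe cells):

[(3, 4, 0), (3, 8, 1), (5, 2, 0), (7, 7, 4), (8, 6, 4), (10, 2, 1)]


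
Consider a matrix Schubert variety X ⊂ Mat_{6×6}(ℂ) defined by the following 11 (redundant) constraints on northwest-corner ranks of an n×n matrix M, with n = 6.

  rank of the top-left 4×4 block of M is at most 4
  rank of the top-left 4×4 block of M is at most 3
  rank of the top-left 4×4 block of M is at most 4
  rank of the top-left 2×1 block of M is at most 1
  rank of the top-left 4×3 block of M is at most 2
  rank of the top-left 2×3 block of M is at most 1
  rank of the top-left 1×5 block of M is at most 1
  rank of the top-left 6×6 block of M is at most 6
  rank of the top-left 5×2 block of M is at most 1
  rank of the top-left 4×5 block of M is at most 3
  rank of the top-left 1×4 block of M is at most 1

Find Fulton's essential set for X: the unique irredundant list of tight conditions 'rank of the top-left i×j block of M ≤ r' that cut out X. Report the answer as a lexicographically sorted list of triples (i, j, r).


Recovering R(i,j) via the rank-extension bound from the 11 conditions:

  R[1]: 1 1 1 1 1 1
  R[2]: 1 1 1 2 2 2
  R[3]: 1 1 2 3 3 3
  R[4]: 1 1 2 3 3 4
  R[5]: 1 1 2 3 4 5
  R[6]: 1 2 3 4 5 6

the unique w with this rank table is (1, 4, 3, 6, 5, 2).

Rothe diagram D(w) (6 cells), 3 SE-corners (essential conditions):

[(2, 3, 1), (4, 5, 3), (5, 2, 1)]


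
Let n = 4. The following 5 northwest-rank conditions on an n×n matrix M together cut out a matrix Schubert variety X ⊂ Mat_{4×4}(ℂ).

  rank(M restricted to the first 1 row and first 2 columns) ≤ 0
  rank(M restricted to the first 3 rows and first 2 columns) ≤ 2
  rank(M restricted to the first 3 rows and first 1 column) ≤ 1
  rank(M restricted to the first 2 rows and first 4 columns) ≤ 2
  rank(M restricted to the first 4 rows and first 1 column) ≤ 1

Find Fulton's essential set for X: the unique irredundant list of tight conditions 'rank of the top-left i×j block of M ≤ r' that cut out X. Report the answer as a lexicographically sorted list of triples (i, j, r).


Rank table r_w(4×4) implied by the 5 constraints:

  0 0 1 1
  1 1 2 2
  1 2 3 3
  1 2 3 4

second differences of R give the permutation w = (3, 1, 2, 4).

|D(w)|=2, |Ess(w)|=1:

[(1, 2, 0)]


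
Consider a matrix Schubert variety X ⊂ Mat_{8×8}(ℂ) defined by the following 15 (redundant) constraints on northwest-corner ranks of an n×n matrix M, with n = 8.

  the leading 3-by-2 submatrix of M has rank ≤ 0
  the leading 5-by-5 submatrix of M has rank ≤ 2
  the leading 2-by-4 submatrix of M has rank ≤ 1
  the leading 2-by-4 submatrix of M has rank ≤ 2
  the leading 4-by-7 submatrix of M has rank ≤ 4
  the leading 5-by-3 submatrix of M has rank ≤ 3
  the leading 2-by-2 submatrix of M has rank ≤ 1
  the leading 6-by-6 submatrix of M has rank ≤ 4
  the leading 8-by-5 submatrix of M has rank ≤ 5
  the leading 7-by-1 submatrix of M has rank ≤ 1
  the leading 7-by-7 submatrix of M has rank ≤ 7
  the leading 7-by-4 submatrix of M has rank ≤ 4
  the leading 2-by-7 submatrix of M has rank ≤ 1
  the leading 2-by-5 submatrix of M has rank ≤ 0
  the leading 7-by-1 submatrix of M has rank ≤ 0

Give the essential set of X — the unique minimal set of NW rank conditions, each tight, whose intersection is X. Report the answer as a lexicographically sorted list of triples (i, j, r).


Rank table r_w(8×8) implied by the 15 constraints:

  i=1: 0, 0, 0, 0, 0, 1, 1, 1
  i=2: 0, 0, 0, 0, 0, 1, 1, 2
  i=3: 0, 0, 1, 1, 1, 2, 2, 3
  i=4: 0, 1, 2, 2, 2, 3, 3, 4
  i=5: 0, 1, 2, 2, 2, 3, 4, 5
  i=6: 0, 1, 2, 3, 3, 4, 5, 6
  i=7: 0, 1, 2, 3, 4, 5, 6, 7
  i=8: 1, 2, 3, 4, 5, 6, 7, 8

reading off 1-entries of Δ²R: w = (6, 8, 3, 2, 7, 4, 5, 1).

D(w) has 19 cells with 5 SE-corners; essential set:

[(2, 5, 0), (2, 7, 1), (3, 2, 0), (5, 5, 2), (7, 1, 0)]


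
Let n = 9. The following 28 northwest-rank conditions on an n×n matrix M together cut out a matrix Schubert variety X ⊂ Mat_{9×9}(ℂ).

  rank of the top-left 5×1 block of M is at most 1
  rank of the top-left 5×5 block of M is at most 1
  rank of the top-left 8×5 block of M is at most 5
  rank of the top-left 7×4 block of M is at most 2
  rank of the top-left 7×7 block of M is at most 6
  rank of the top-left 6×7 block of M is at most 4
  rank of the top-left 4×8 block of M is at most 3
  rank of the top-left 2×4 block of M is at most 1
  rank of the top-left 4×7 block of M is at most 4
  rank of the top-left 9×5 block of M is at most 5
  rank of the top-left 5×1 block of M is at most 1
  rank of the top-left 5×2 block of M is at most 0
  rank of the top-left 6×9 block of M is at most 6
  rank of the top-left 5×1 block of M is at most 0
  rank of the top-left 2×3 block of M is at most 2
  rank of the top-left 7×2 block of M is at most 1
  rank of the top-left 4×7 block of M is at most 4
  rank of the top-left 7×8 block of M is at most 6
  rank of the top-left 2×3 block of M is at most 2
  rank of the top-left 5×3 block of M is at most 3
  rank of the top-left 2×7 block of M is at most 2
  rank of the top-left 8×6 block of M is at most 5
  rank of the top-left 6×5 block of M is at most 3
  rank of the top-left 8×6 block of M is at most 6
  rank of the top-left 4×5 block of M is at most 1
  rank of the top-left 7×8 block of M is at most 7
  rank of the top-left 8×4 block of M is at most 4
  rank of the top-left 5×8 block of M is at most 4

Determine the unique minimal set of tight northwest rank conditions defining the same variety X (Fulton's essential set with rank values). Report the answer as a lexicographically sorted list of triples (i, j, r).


The tightest implied rank at each (i,j), from the 28 conditions:

  i=1: 0, 0, 1, 1, 1, 1, 1, 1, 1
  i=2: 0, 0, 1, 1, 1, 2, 2, 2, 2
  i=3: 0, 0, 1, 1, 1, 2, 3, 3, 3
  i=4: 0, 0, 1, 1, 1, 2, 3, 3, 4
  i=5: 0, 0, 1, 1, 1, 2, 3, 4, 5
  i=6: 1, 1, 2, 2, 2, 3, 4, 5, 6
  i=7: 1, 1, 2, 2, 3, 4, 5, 6, 7
  i=8: 1, 2, 3, 3, 4, 5, 6, 7, 8
  i=9: 1, 2, 3, 4, 5, 6, 7, 8, 9

hence w(1..9) = (3, 6, 7, 9, 8, 1, 5, 2, 4).

D(w) has 21 cells with 5 SE-corners; essential set:

[(4, 8, 3), (5, 2, 0), (5, 5, 1), (7, 2, 1), (7, 4, 2)]


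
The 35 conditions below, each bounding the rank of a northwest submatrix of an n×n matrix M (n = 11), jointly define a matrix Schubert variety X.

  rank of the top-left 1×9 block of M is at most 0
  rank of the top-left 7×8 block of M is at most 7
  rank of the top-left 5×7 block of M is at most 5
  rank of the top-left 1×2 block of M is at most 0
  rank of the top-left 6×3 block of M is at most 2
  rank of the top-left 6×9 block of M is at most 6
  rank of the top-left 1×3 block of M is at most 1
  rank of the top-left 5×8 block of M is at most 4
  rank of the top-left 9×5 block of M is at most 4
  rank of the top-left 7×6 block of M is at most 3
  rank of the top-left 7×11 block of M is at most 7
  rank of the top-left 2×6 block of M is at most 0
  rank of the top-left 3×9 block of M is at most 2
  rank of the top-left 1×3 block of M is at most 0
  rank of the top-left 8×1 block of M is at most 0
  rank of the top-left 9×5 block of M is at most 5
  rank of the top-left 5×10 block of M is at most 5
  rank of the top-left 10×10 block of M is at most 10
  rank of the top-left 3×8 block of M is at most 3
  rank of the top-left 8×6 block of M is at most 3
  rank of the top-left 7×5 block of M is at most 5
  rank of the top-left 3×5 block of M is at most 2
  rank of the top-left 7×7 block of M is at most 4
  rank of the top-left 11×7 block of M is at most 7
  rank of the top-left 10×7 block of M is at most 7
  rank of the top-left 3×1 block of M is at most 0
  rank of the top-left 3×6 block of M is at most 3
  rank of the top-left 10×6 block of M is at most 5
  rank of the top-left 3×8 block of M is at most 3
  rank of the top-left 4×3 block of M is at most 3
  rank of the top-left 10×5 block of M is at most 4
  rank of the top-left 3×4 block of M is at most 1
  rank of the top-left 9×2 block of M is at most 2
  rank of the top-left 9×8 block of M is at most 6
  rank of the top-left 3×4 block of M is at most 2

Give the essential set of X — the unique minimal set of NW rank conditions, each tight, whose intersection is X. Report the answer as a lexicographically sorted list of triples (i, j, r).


Recovering R(i,j) via the rank-extension bound from the 35 conditions:

  i=1: 0, 0, 0, 0, 0, 0, 0, 0, 0, 1, 1
  i=2: 0, 0, 0, 0, 0, 0, 1, 1, 1, 2, 2
  i=3: 0, 1, 1, 1, 1, 1, 2, 2, 2, 3, 3
  i=4: 0, 1, 2, 2, 2, 2, 3, 3, 3, 4, 4
  i=5: 0, 1, 2, 3, 3, 3, 4, 4, 4, 5, 5
  i=6: 0, 1, 2, 3, 3, 3, 4, 5, 5, 6, 6
  i=7: 0, 1, 2, 3, 3, 3, 4, 5, 6, 7, 7
  i=8: 0, 1, 2, 3, 3, 3, 4, 5, 6, 7, 8
  i=9: 1, 2, 3, 4, 4, 4, 5, 6, 7, 8, 9
  i=10: 1, 2, 3, 4, 4, 5, 6, 7, 8, 9, 10
  i=11: 1, 2, 3, 4, 5, 6, 7, 8, 9, 10, 11

second differences of R give the permutation w = (10, 7, 2, 3, 4, 8, 9, 11, 1, 6, 5).

5 SE-corners of the 28-cell Rothe diagram give Ess(w):

[(1, 9, 0), (2, 6, 0), (8, 1, 0), (8, 6, 3), (10, 5, 4)]


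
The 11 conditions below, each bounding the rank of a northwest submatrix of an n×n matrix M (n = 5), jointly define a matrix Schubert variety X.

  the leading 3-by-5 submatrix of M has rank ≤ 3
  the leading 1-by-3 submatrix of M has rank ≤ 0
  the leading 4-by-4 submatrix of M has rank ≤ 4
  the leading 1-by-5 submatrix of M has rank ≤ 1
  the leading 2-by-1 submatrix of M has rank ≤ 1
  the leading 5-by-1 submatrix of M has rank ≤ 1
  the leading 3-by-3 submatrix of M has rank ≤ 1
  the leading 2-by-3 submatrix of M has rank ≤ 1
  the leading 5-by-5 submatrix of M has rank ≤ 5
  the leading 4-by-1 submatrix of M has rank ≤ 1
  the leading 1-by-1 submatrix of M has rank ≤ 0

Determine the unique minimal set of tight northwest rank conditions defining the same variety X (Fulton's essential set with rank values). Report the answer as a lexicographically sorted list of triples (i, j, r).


Reconstructing r_w from the 11 given conditions:

  i=1: 0, 0, 0, 1, 1
  i=2: 1, 1, 1, 2, 2
  i=3: 1, 1, 1, 2, 3
  i=4: 1, 2, 2, 3, 4
  i=5: 1, 2, 3, 4, 5

second differences of R give the permutation w = (4, 1, 5, 2, 3).

2 SE-corners of the 5-cell Rothe diagram give Ess(w):

[(1, 3, 0), (3, 3, 1)]


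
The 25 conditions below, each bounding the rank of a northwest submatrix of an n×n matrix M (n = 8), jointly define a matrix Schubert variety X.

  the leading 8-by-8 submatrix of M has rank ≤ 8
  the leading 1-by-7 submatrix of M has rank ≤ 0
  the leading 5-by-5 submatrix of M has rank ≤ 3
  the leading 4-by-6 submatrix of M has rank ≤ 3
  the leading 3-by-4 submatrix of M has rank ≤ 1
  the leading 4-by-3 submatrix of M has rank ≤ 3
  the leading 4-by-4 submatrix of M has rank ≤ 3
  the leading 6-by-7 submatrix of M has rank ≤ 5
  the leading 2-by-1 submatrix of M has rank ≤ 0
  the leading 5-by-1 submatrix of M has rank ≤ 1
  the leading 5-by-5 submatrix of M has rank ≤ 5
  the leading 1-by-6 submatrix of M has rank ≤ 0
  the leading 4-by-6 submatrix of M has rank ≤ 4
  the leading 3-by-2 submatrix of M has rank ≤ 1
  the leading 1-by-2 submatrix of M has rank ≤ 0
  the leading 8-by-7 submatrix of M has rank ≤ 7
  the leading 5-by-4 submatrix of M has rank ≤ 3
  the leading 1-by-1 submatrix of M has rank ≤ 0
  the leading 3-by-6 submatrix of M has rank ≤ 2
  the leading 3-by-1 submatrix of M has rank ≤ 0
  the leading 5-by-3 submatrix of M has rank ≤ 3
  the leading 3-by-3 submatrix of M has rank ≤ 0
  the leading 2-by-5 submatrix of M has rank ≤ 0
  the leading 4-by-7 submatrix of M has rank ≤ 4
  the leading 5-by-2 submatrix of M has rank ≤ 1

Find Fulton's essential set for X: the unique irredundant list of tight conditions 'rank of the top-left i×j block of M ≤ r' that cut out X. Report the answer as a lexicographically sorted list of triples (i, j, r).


The tightest implied rank at each (i,j), from the 25 conditions:

  i=1: 0, 0, 0, 0, 0, 0, 0, 1
  i=2: 0, 0, 0, 0, 0, 1, 1, 2
  i=3: 0, 0, 0, 1, 1, 2, 2, 3
  i=4: 1, 1, 1, 2, 2, 3, 3, 4
  i=5: 1, 1, 2, 3, 3, 4, 4, 5
  i=6: 1, 2, 3, 4, 4, 5, 5, 6
  i=7: 1, 2, 3, 4, 5, 6, 6, 7
  i=8: 1, 2, 3, 4, 5, 6, 7, 8

the unique w with this rank table is (8, 6, 4, 1, 3, 2, 5, 7).

Fulton essential set (4 of the 16 Rothe cells):

[(1, 7, 0), (2, 5, 0), (3, 3, 0), (5, 2, 1)]


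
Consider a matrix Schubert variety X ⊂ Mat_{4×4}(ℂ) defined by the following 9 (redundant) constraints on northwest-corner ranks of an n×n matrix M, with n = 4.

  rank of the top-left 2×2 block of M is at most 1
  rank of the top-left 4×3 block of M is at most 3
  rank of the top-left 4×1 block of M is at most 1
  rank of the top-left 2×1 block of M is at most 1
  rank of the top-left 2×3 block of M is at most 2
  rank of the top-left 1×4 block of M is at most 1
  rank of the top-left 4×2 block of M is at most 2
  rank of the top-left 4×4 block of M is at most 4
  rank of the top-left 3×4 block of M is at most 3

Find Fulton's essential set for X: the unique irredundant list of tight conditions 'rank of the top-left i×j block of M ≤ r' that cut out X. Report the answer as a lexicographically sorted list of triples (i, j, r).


Recovering R(i,j) via the rank-extension bound from the 9 conditions:

  R[1]: 1, 1, 1, 1
  R[2]: 1, 1, 2, 2
  R[3]: 1, 2, 3, 3
  R[4]: 1, 2, 3, 4

so w = (1, 3, 2, 4).

D(w) has 1 cell with 1 SE-corner; essential set:

[(2, 2, 1)]
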